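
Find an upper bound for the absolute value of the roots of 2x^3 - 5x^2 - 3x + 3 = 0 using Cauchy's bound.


Cauchy's bound: all roots r satisfy |r| <= 1 + max(|a_i/a_n|) for i = 0,...,n-1
where a_n is the leading coefficient.

Coefficients: [2, -5, -3, 3]
Leading coefficient a_n = 2
Ratios |a_i/a_n|: 5/2, 3/2, 3/2
Maximum ratio: 5/2
Cauchy's bound: |r| <= 1 + 5/2 = 7/2

Upper bound = 7/2


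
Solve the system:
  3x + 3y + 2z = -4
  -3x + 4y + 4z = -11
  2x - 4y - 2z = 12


Using Cramer's rule. Expand each determinant along the first row.
D  = 3*[4*(-2) - 4*(-4)] - 3*[(-3)*(-2) - 4*2] + 2*[(-3)*(-4) - 4*2]
  = 3*(8) - 3*(-2) + 2*(4) = 38
Dx = (-4)*[4*(-2) - 4*(-4)] - 3*[(-11)*(-2) - 4*12] + 2*[(-11)*(-4) - 4*12]
  = (-4)*(8) - 3*(-26) + 2*(-4) = 38
Dy = 3*[(-11)*(-2) - 4*12] - (-4)*[(-3)*(-2) - 4*2] + 2*[(-3)*12 - (-11)*2]
  = 3*(-26) - (-4)*(-2) + 2*(-14) = -114
Dz = 3*[4*12 - (-11)*(-4)] - 3*[(-3)*12 - (-11)*2] + (-4)*[(-3)*(-4) - 4*2]
  = 3*(4) - 3*(-14) + (-4)*(4) = 38
x = Dx/D = 38/38 = 1, y = Dy/D = -114/38 = -3, z = Dz/D = 38/38 = 1
Check eq1: (3)(1) + (3)(-3) + (2)(1) = -4 = -4 ✓
Check eq2: (-3)(1) + (4)(-3) + (4)(1) = -11 = -11 ✓
Check eq3: (2)(1) + (-4)(-3) + (-2)(1) = 12 = 12 ✓

x = 1, y = -3, z = 1


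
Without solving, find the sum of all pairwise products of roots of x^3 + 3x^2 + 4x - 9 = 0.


By Vieta's formulas for x^3 + bx^2 + cx + d = 0:
  r1 + r2 + r3 = -b/a = -3
  r1*r2 + r1*r3 + r2*r3 = c/a = 4
  r1*r2*r3 = -d/a = 9


Sum of pairwise products = 4


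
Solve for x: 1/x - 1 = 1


Subtract -1 from both sides: 1/x = 2
Multiply both sides by x: 1 = 2 * x
Divide by 2: x = 1/2

x = 1/2


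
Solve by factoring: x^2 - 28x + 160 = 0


We need two numbers that multiply to 160 and add to -28.
Those numbers are -20 and -8 (since (-20) * (-8) = 160 and (-20) + (-8) = -28).
So x^2 - 28x + 160 = (x - 20)(x - 8) = 0
Setting each factor to zero: x = 20 or x = 8

x = 8, x = 20


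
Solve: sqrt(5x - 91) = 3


Square both sides: 5x - 91 = 3^2 = 9
5x = 9 + 91 = 100
x = 20
Check: sqrt(5*20 - 91) = sqrt(9) = 3 ✓

x = 20


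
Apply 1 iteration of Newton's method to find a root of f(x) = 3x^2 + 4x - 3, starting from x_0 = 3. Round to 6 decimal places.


Newton's method: x_(n+1) = x_n - f(x_n)/f'(x_n)
f(x) = 3x^2 + 4x - 3
f'(x) = 6x + 4

Iteration 1:
  f(3.000000) = 36.000000
  f'(3.000000) = 22.000000
  x_1 = 3.000000 - (36.000000)/(22.000000) = 1.363636

x_1 = 1.363636


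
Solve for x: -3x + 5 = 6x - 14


Starting with: -3x + 5 = 6x - 14
Move all x terms to left: (-3 - 6)x = -14 - 5
Simplify: -9x = -19
Divide both sides by -9: x = 19/9

x = 19/9


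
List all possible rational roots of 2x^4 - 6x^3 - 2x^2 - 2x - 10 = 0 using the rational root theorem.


Rational root theorem: possible roots are ±p/q where:
  p divides the constant term (-10): p ∈ {1, 2, 5, 10}
  q divides the leading coefficient (2): q ∈ {1, 2}

All possible rational roots: -10, -5, -5/2, -2, -1, -1/2, 1/2, 1, 2, 5/2, 5, 10

-10, -5, -5/2, -2, -1, -1/2, 1/2, 1, 2, 5/2, 5, 10


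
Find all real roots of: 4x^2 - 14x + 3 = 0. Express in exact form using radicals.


Using the quadratic formula: x = (-b ± sqrt(b^2 - 4ac)) / (2a)
Here a = 4, b = -14, c = 3
Discriminant = b^2 - 4ac = (-14)^2 - 4(4)(3) = 196 - 48 = 148
Since discriminant = 148 > 0, there are two real roots.
x = (14 ± 2*sqrt(37)) / 8
Simplifying: x = (7 ± sqrt(37)) / 4
Numerically: x ≈ 3.2707 or x ≈ 0.2293

x = (7 + sqrt(37)) / 4 or x = (7 - sqrt(37)) / 4


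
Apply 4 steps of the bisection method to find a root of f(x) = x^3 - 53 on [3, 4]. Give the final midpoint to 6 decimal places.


f(x) = x^3 - 53
f(3) = -26 < 0
f(4) = 11 > 0

Step 1: midpoint = (3.000000 + 4.000000)/2 = 3.500000
  f(3.500000) = -10.125000
  f(mid) < 0, so root is in [3.500000, 4.000000]

Step 2: midpoint = (3.500000 + 4.000000)/2 = 3.750000
  f(3.750000) = -0.265625
  f(mid) < 0, so root is in [3.750000, 4.000000]

Step 3: midpoint = (3.750000 + 4.000000)/2 = 3.875000
  f(3.875000) = 5.185547
  f(mid) > 0, so root is in [3.750000, 3.875000]

Step 4: midpoint = (3.750000 + 3.875000)/2 = 3.812500
  f(3.812500) = 2.415283
  f(mid) > 0, so root is in [3.750000, 3.812500]

midpoint = 3.812500


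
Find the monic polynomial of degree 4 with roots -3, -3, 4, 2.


A monic polynomial with roots -3, -3, 4, 2 is:
p(x) = (x + 3)(x + 3)(x - 4)(x - 2)
After multiplying by (x + 3): x + 3
After multiplying by (x + 3): x^2 + 6x + 9
After multiplying by (x - 4): x^3 + 2x^2 - 15x - 36
After multiplying by (x - 2): x^4 - 19x^2 - 6x + 72

x^4 - 19x^2 - 6x + 72


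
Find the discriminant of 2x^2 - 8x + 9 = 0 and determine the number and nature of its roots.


For ax^2 + bx + c = 0, discriminant D = b^2 - 4ac
Here a = 2, b = -8, c = 9
D = (-8)^2 - 4(2)(9) = 64 - 72 = -8

D = -8 < 0
The equation has no real roots (2 complex conjugate roots).

Discriminant = -8, no real roots (2 complex conjugate roots)


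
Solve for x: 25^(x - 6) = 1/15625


Express both sides with the same base.
1/15625 = 25^(-3)
Since the bases match, equate exponents: x - 6 = -3
So x = -3 - (-6) = 3

x = 3


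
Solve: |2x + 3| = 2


An absolute value equation |expr| = 2 gives two cases:
Case 1: 2x + 3 = 2
  2x = -1, so x = -1/2
Case 2: 2x + 3 = -2
  2x = -5, so x = -5/2

x = -5/2, x = -1/2


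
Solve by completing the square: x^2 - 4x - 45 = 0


Start: x^2 - 4x - 45 = 0
Move constant: x^2 - 4x = 45
Half of -4 is -2, squared is 4
Add 4 to both sides: x^2 - 4x + 4 = 49
(x - 2)^2 = 49
x - 2 = ±7
x = 2 + 7 = 9 or x = 2 - 7 = -5

x = -5, x = 9


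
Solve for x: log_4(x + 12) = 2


Convert to exponential form: x + 12 = 4^2 = 16
x = 16 - 12 = 4
Check: log_4(4 + 12) = log_4(16) = log_4(16) = 2 ✓

x = 4


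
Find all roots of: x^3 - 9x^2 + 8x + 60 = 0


Let p(x) = x^3 - 9x^2 + 8x + 60. By the rational root theorem (leading coefficient 1), any rational root is an integer divisor of 60: try ±1, ±2, ... in turn.
Test x = 1: value = 60 ≠ 0.
Test x = -1: value = 42 ≠ 0.
Test x = 2: value = 48 ≠ 0.
Test x = -2: value = 0 ✓, so (x + 2) is a factor.
Synthetic division by (x + 2): bring down 1; 1(-2) - 9 = -11; (-11)(-2) + 8 = 30; 30(-2) + 60 = 0 → quotient x^2 - 11x + 30, remainder 0.
Solve the quadratic x^2 - 11x + 30 = 0: discriminant = (-11)^2 - 4(1)(30) = 121 - 120 = 1.
sqrt(1) = 1, so x = (11 ± 1)/2: x = 6 or x = 5.
Collecting all roots found:

x = -2, x = 5, x = 6


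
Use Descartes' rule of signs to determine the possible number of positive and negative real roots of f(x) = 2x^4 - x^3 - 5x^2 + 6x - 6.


Descartes' rule of signs:

For positive roots, count sign changes in f(x) = 2x^4 - x^3 - 5x^2 + 6x - 6:
Signs of coefficients: +, -, -, +, -
Number of sign changes: 3
Possible positive real roots: 3, 1

For negative roots, examine f(-x) = 2x^4 + x^3 - 5x^2 - 6x - 6:
Signs of coefficients: +, +, -, -, -
Number of sign changes: 1
Possible negative real roots: 1

Positive roots: 3 or 1; Negative roots: 1


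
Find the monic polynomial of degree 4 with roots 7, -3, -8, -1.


A monic polynomial with roots 7, -3, -8, -1 is:
p(x) = (x - 7)(x + 3)(x + 8)(x + 1)
After multiplying by (x - 7): x - 7
After multiplying by (x + 3): x^2 - 4x - 21
After multiplying by (x + 8): x^3 + 4x^2 - 53x - 168
After multiplying by (x + 1): x^4 + 5x^3 - 49x^2 - 221x - 168

x^4 + 5x^3 - 49x^2 - 221x - 168


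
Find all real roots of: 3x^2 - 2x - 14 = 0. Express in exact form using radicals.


Using the quadratic formula: x = (-b ± sqrt(b^2 - 4ac)) / (2a)
Here a = 3, b = -2, c = -14
Discriminant = b^2 - 4ac = (-2)^2 - 4(3)(-14) = 4 + 168 = 172
Since discriminant = 172 > 0, there are two real roots.
x = (2 ± 2*sqrt(43)) / 6
Simplifying: x = (1 ± sqrt(43)) / 3
Numerically: x ≈ 2.5191 or x ≈ -1.8525

x = (1 + sqrt(43)) / 3 or x = (1 - sqrt(43)) / 3


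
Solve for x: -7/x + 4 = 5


Subtract 4 from both sides: -7/x = 1
Multiply both sides by x: -7 = 1 * x
Divide by 1: x = -7

x = -7


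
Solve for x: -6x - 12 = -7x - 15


Starting with: -6x - 12 = -7x - 15
Move all x terms to left: (-6 + 7)x = -15 + 12
Simplify: x = -3
Divide both sides by 1: x = -3

x = -3


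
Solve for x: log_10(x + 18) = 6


Convert to exponential form: x + 18 = 10^6 = 1000000
x = 1000000 - 18 = 999982
Check: log_10(999982 + 18) = log_10(1000000) = log_10(1000000) = 6 ✓

x = 999982


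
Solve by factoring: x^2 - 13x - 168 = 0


We need two numbers that multiply to -168 and add to -13.
Those numbers are -21 and 8 (since (-21) * 8 = -168 and (-21) + 8 = -13).
So x^2 - 13x - 168 = (x - 21)(x + 8) = 0
Setting each factor to zero: x = 21 or x = -8

x = -8, x = 21


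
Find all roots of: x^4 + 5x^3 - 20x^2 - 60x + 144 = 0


Let p(x) = x^4 + 5x^3 - 20x^2 - 60x + 144. By the rational root theorem (leading coefficient 1), any rational root is an integer divisor of 144: try ±1, ±2, ... in turn.
Test x = 1: value = 70 ≠ 0.
Test x = -1: value = 180 ≠ 0.
Test x = 2: value = 0 ✓, so (x - 2) is a factor.
Synthetic division by (x - 2): bring down 1; 1(2) + 5 = 7; 7(2) - 20 = -6; (-6)(2) - 60 = -72; (-72)(2) + 144 = 0 → quotient x^3 + 7x^2 - 6x - 72, remainder 0.
Continue with the quotient x^3 + 7x^2 - 6x - 72 (candidates must divide 72; re-test x = 2 first in case it repeats).
Test x = 2: value = -48 ≠ 0.
Test x = -2: value = -40 ≠ 0.
Test x = 3: value = 0 ✓, so (x - 3) is a factor.
Synthetic division by (x - 3): bring down 1; 1(3) + 7 = 10; 10(3) - 6 = 24; 24(3) - 72 = 0 → quotient x^2 + 10x + 24, remainder 0.
Solve the quadratic x^2 + 10x + 24 = 0: discriminant = 10^2 - 4(1)(24) = 100 - 96 = 4.
sqrt(4) = 2, so x = (-10 ± 2)/2: x = -4 or x = -6.
Collecting all roots found:

x = -6, x = -4, x = 2, x = 3


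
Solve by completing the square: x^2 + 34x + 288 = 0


Start: x^2 + 34x + 288 = 0
Move constant: x^2 + 34x = -288
Half of 34 is 17, squared is 289
Add 289 to both sides: x^2 + 34x + 289 = 1
(x + 17)^2 = 1
x + 17 = ±1
x = -17 + 1 = -16 or x = -17 - 1 = -18

x = -18, x = -16


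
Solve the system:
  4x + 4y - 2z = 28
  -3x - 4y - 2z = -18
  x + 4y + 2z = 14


Using Cramer's rule. Expand each determinant along the first row.
D  = 4*[(-4)*2 - (-2)*4] - 4*[(-3)*2 - (-2)*1] + (-2)*[(-3)*4 - (-4)*1]
  = 4*(0) - 4*(-4) + (-2)*(-8) = 32
Dx = 28*[(-4)*2 - (-2)*4] - 4*[(-18)*2 - (-2)*14] + (-2)*[(-18)*4 - (-4)*14]
  = 28*(0) - 4*(-8) + (-2)*(-16) = 64
Dy = 4*[(-18)*2 - (-2)*14] - 28*[(-3)*2 - (-2)*1] + (-2)*[(-3)*14 - (-18)*1]
  = 4*(-8) - 28*(-4) + (-2)*(-24) = 128
Dz = 4*[(-4)*14 - (-18)*4] - 4*[(-3)*14 - (-18)*1] + 28*[(-3)*4 - (-4)*1]
  = 4*(16) - 4*(-24) + 28*(-8) = -64
x = Dx/D = 64/32 = 2, y = Dy/D = 128/32 = 4, z = Dz/D = -64/32 = -2
Check eq1: (4)(2) + (4)(4) + (-2)(-2) = 28 = 28 ✓
Check eq2: (-3)(2) + (-4)(4) + (-2)(-2) = -18 = -18 ✓
Check eq3: (1)(2) + (4)(4) + (2)(-2) = 14 = 14 ✓

x = 2, y = 4, z = -2


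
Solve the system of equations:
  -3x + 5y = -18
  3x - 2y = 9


Using Cramer's rule:
Determinant D = (-3)(-2) - (3)(5) = 6 - 15 = -9
Dx = (-18)(-2) - (9)(5) = 36 - 45 = -9
Dy = (-3)(9) - (3)(-18) = -27 + 54 = 27
x = Dx/D = -9/-9 = 1
y = Dy/D = 27/-9 = -3

x = 1, y = -3


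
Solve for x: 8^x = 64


Express both sides with the same base.
64 = 8^2
Since the bases match: x = 2

x = 2


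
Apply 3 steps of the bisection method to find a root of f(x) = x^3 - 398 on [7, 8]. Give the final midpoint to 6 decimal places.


f(x) = x^3 - 398
f(7) = -55 < 0
f(8) = 114 > 0

Step 1: midpoint = (7.000000 + 8.000000)/2 = 7.500000
  f(7.500000) = 23.875000
  f(mid) > 0, so root is in [7.000000, 7.500000]

Step 2: midpoint = (7.000000 + 7.500000)/2 = 7.250000
  f(7.250000) = -16.921875
  f(mid) < 0, so root is in [7.250000, 7.500000]

Step 3: midpoint = (7.250000 + 7.500000)/2 = 7.375000
  f(7.375000) = 3.130859
  f(mid) > 0, so root is in [7.250000, 7.375000]

midpoint = 7.375000


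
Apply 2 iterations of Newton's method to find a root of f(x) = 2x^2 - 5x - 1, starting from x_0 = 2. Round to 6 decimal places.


Newton's method: x_(n+1) = x_n - f(x_n)/f'(x_n)
f(x) = 2x^2 - 5x - 1
f'(x) = 4x - 5

Iteration 1:
  f(2.000000) = -3.000000
  f'(2.000000) = 3.000000
  x_1 = 2.000000 - (-3.000000)/(3.000000) = 3.000000

Iteration 2:
  f(3.000000) = 2.000000
  f'(3.000000) = 7.000000
  x_2 = 3.000000 - (2.000000)/(7.000000) = 2.714286

x_2 = 2.714286


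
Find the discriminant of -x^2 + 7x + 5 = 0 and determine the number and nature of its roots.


For ax^2 + bx + c = 0, discriminant D = b^2 - 4ac
Here a = -1, b = 7, c = 5
D = (7)^2 - 4(-1)(5) = 49 + 20 = 69

D = 69 > 0 but not a perfect square
The equation has 2 distinct real irrational roots.

Discriminant = 69, 2 distinct real irrational roots


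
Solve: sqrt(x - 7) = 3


Square both sides: x - 7 = 3^2 = 9
x = 9 + 7 = 16
x = 16
Check: sqrt(1*16 - 7) = sqrt(9) = 3 ✓

x = 16


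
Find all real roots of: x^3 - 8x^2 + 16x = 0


The constant term is 0, so x = 0 is a root. Factor out x:
  x(x^2 - 8x + 16) = 0
Solve the quadratic x^2 - 8x + 16 = 0: discriminant = (-8)^2 - 4(1)(16) = 64 - 64 = 0.
Discriminant = 0, so a double root: x = 8/2 = 4.

x = 0, x = 4 (multiplicity 2)


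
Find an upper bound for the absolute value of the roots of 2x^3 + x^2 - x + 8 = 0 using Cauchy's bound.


Cauchy's bound: all roots r satisfy |r| <= 1 + max(|a_i/a_n|) for i = 0,...,n-1
where a_n is the leading coefficient.

Coefficients: [2, 1, -1, 8]
Leading coefficient a_n = 2
Ratios |a_i/a_n|: 1/2, 1/2, 4
Maximum ratio: 4
Cauchy's bound: |r| <= 1 + 4 = 5

Upper bound = 5


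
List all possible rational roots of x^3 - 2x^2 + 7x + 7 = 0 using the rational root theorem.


Rational root theorem: possible roots are ±p/q where:
  p divides the constant term (7): p ∈ {1, 7}
  q divides the leading coefficient (1): q ∈ {1}

All possible rational roots: -7, -1, 1, 7

-7, -1, 1, 7


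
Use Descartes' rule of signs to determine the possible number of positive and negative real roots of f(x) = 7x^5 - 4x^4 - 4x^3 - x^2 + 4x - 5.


Descartes' rule of signs:

For positive roots, count sign changes in f(x) = 7x^5 - 4x^4 - 4x^3 - x^2 + 4x - 5:
Signs of coefficients: +, -, -, -, +, -
Number of sign changes: 3
Possible positive real roots: 3, 1

For negative roots, examine f(-x) = -7x^5 - 4x^4 + 4x^3 - x^2 - 4x - 5:
Signs of coefficients: -, -, +, -, -, -
Number of sign changes: 2
Possible negative real roots: 2, 0

Positive roots: 3 or 1; Negative roots: 2 or 0


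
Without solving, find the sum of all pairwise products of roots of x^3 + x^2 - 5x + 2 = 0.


By Vieta's formulas for x^3 + bx^2 + cx + d = 0:
  r1 + r2 + r3 = -b/a = -1
  r1*r2 + r1*r3 + r2*r3 = c/a = -5
  r1*r2*r3 = -d/a = -2


Sum of pairwise products = -5


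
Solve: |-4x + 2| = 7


An absolute value equation |expr| = 7 gives two cases:
Case 1: -4x + 2 = 7
  -4x = 5, so x = -5/4
Case 2: -4x + 2 = -7
  -4x = -9, so x = 9/4

x = -5/4, x = 9/4


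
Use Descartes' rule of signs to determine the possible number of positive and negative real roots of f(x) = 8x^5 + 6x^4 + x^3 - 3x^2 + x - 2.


Descartes' rule of signs:

For positive roots, count sign changes in f(x) = 8x^5 + 6x^4 + x^3 - 3x^2 + x - 2:
Signs of coefficients: +, +, +, -, +, -
Number of sign changes: 3
Possible positive real roots: 3, 1

For negative roots, examine f(-x) = -8x^5 + 6x^4 - x^3 - 3x^2 - x - 2:
Signs of coefficients: -, +, -, -, -, -
Number of sign changes: 2
Possible negative real roots: 2, 0

Positive roots: 3 or 1; Negative roots: 2 or 0


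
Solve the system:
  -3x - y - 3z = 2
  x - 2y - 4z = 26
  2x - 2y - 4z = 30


Using Cramer's rule. Expand each determinant along the first row.
D  = (-3)*[(-2)*(-4) - (-4)*(-2)] - (-1)*[1*(-4) - (-4)*2] + (-3)*[1*(-2) - (-2)*2]
  = (-3)*(0) - (-1)*(4) + (-3)*(2) = -2
Dx = 2*[(-2)*(-4) - (-4)*(-2)] - (-1)*[26*(-4) - (-4)*30] + (-3)*[26*(-2) - (-2)*30]
  = 2*(0) - (-1)*(16) + (-3)*(8) = -8
Dy = (-3)*[26*(-4) - (-4)*30] - 2*[1*(-4) - (-4)*2] + (-3)*[1*30 - 26*2]
  = (-3)*(16) - 2*(4) + (-3)*(-22) = 10
Dz = (-3)*[(-2)*30 - 26*(-2)] - (-1)*[1*30 - 26*2] + 2*[1*(-2) - (-2)*2]
  = (-3)*(-8) - (-1)*(-22) + 2*(2) = 6
x = Dx/D = -8/-2 = 4, y = Dy/D = 10/-2 = -5, z = Dz/D = 6/-2 = -3
Check eq1: (-3)(4) + (-1)(-5) + (-3)(-3) = 2 = 2 ✓
Check eq2: (1)(4) + (-2)(-5) + (-4)(-3) = 26 = 26 ✓
Check eq3: (2)(4) + (-2)(-5) + (-4)(-3) = 30 = 30 ✓

x = 4, y = -5, z = -3


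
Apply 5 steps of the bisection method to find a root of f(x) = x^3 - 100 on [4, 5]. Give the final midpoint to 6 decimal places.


f(x) = x^3 - 100
f(4) = -36 < 0
f(5) = 25 > 0

Step 1: midpoint = (4.000000 + 5.000000)/2 = 4.500000
  f(4.500000) = -8.875000
  f(mid) < 0, so root is in [4.500000, 5.000000]

Step 2: midpoint = (4.500000 + 5.000000)/2 = 4.750000
  f(4.750000) = 7.171875
  f(mid) > 0, so root is in [4.500000, 4.750000]

Step 3: midpoint = (4.500000 + 4.750000)/2 = 4.625000
  f(4.625000) = -1.068359
  f(mid) < 0, so root is in [4.625000, 4.750000]

Step 4: midpoint = (4.625000 + 4.750000)/2 = 4.687500
  f(4.687500) = 2.996826
  f(mid) > 0, so root is in [4.625000, 4.687500]

Step 5: midpoint = (4.625000 + 4.687500)/2 = 4.656250
  f(4.656250) = 0.950592
  f(mid) > 0, so root is in [4.625000, 4.656250]

midpoint = 4.656250


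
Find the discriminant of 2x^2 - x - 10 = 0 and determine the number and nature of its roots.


For ax^2 + bx + c = 0, discriminant D = b^2 - 4ac
Here a = 2, b = -1, c = -10
D = (-1)^2 - 4(2)(-10) = 1 + 80 = 81

D = 81 > 0 and is a perfect square (sqrt = 9)
The equation has 2 distinct real rational roots.

Discriminant = 81, 2 distinct real rational roots


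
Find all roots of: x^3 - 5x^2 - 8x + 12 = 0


Let p(x) = x^3 - 5x^2 - 8x + 12. By the rational root theorem (leading coefficient 1), any rational root is an integer divisor of 12: try ±1, ±2, ... in turn.
Test x = 1: value = 0 ✓, so (x - 1) is a factor.
Synthetic division by (x - 1): bring down 1; 1(1) - 5 = -4; (-4)(1) - 8 = -12; (-12)(1) + 12 = 0 → quotient x^2 - 4x - 12, remainder 0.
Solve the quadratic x^2 - 4x - 12 = 0: discriminant = (-4)^2 - 4(1)(-12) = 16 + 48 = 64.
sqrt(64) = 8, so x = (4 ± 8)/2: x = 6 or x = -2.
Collecting all roots found:

x = -2, x = 1, x = 6


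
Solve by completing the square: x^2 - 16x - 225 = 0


Start: x^2 - 16x - 225 = 0
Move constant: x^2 - 16x = 225
Half of -16 is -8, squared is 64
Add 64 to both sides: x^2 - 16x + 64 = 289
(x - 8)^2 = 289
x - 8 = ±17
x = 8 + 17 = 25 or x = 8 - 17 = -9

x = -9, x = 25


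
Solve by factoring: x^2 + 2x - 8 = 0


We need two numbers that multiply to -8 and add to 2.
Those numbers are -2 and 4 (since (-2) * 4 = -8 and (-2) + 4 = 2).
So x^2 + 2x - 8 = (x - 2)(x + 4) = 0
Setting each factor to zero: x = 2 or x = -4

x = -4, x = 2


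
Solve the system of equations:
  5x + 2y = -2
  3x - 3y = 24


Using Cramer's rule:
Determinant D = (5)(-3) - (3)(2) = -15 - 6 = -21
Dx = (-2)(-3) - (24)(2) = 6 - 48 = -42
Dy = (5)(24) - (3)(-2) = 120 + 6 = 126
x = Dx/D = -42/-21 = 2
y = Dy/D = 126/-21 = -6

x = 2, y = -6


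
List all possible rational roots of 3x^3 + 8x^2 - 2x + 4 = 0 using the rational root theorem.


Rational root theorem: possible roots are ±p/q where:
  p divides the constant term (4): p ∈ {1, 2, 4}
  q divides the leading coefficient (3): q ∈ {1, 3}

All possible rational roots: -4, -2, -4/3, -1, -2/3, -1/3, 1/3, 2/3, 1, 4/3, 2, 4

-4, -2, -4/3, -1, -2/3, -1/3, 1/3, 2/3, 1, 4/3, 2, 4


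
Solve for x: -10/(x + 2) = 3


Multiply both sides by (x + 2): -10 = 3(x + 2)
Distribute: -10 = 3x + 6
3x = -10 - 6 = -16
x = -16/3

x = -16/3


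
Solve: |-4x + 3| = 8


An absolute value equation |expr| = 8 gives two cases:
Case 1: -4x + 3 = 8
  -4x = 5, so x = -5/4
Case 2: -4x + 3 = -8
  -4x = -11, so x = 11/4

x = -5/4, x = 11/4


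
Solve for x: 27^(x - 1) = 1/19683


Express both sides with the same base.
1/19683 = 27^(-3)
Since the bases match, equate exponents: x - 1 = -3
So x = -3 - (-1) = -2

x = -2


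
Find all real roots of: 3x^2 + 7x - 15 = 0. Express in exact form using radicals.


Using the quadratic formula: x = (-b ± sqrt(b^2 - 4ac)) / (2a)
Here a = 3, b = 7, c = -15
Discriminant = b^2 - 4ac = 7^2 - 4(3)(-15) = 49 + 180 = 229
Since discriminant = 229 > 0, there are two real roots.
x = (-7 ± sqrt(229)) / 6
Numerically: x ≈ 1.3555 or x ≈ -3.6888

x = (-7 + sqrt(229)) / 6 or x = (-7 - sqrt(229)) / 6


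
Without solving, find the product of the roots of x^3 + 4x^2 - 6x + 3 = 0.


By Vieta's formulas for x^3 + bx^2 + cx + d = 0:
  r1 + r2 + r3 = -b/a = -4
  r1*r2 + r1*r3 + r2*r3 = c/a = -6
  r1*r2*r3 = -d/a = -3


Product = -3


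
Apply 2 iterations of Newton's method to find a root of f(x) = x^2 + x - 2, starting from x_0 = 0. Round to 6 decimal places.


Newton's method: x_(n+1) = x_n - f(x_n)/f'(x_n)
f(x) = x^2 + x - 2
f'(x) = 2x + 1

Iteration 1:
  f(0.000000) = -2.000000
  f'(0.000000) = 1.000000
  x_1 = 0.000000 - (-2.000000)/(1.000000) = 2.000000

Iteration 2:
  f(2.000000) = 4.000000
  f'(2.000000) = 5.000000
  x_2 = 2.000000 - (4.000000)/(5.000000) = 1.200000

x_2 = 1.200000


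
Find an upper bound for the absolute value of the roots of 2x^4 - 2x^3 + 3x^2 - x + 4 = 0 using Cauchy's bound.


Cauchy's bound: all roots r satisfy |r| <= 1 + max(|a_i/a_n|) for i = 0,...,n-1
where a_n is the leading coefficient.

Coefficients: [2, -2, 3, -1, 4]
Leading coefficient a_n = 2
Ratios |a_i/a_n|: 1, 3/2, 1/2, 2
Maximum ratio: 2
Cauchy's bound: |r| <= 1 + 2 = 3

Upper bound = 3


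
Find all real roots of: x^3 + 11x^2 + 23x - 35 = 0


Let p(x) = x^3 + 11x^2 + 23x - 35. By the rational root theorem (leading coefficient 1), any rational root is an integer divisor of 35: try ±1, ±2, ... in turn.
Test x = 1: value = 0 ✓, so (x - 1) is a factor.
Synthetic division by (x - 1): bring down 1; 1(1) + 11 = 12; 12(1) + 23 = 35; 35(1) - 35 = 0 → quotient x^2 + 12x + 35, remainder 0.
Solve the quadratic x^2 + 12x + 35 = 0: discriminant = 12^2 - 4(1)(35) = 144 - 140 = 4.
sqrt(4) = 2, so x = (-12 ± 2)/2: x = -5 or x = -7.

x = -7, x = -5, x = 1


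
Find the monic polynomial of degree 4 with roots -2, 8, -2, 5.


A monic polynomial with roots -2, 8, -2, 5 is:
p(x) = (x + 2)(x - 8)(x + 2)(x - 5)
After multiplying by (x + 2): x + 2
After multiplying by (x - 8): x^2 - 6x - 16
After multiplying by (x + 2): x^3 - 4x^2 - 28x - 32
After multiplying by (x - 5): x^4 - 9x^3 - 8x^2 + 108x + 160

x^4 - 9x^3 - 8x^2 + 108x + 160


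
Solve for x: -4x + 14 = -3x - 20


Starting with: -4x + 14 = -3x - 20
Move all x terms to left: (-4 + 3)x = -20 - 14
Simplify: -x = -34
Divide both sides by -1: x = 34

x = 34


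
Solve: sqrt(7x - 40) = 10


Square both sides: 7x - 40 = 10^2 = 100
7x = 100 + 40 = 140
x = 20
Check: sqrt(7*20 - 40) = sqrt(100) = 10 ✓

x = 20


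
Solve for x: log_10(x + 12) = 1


Convert to exponential form: x + 12 = 10^1 = 10
x = 10 - 12 = -2
Check: log_10(-2 + 12) = log_10(10) = log_10(10) = 1 ✓

x = -2


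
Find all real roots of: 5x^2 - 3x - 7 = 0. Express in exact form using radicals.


Using the quadratic formula: x = (-b ± sqrt(b^2 - 4ac)) / (2a)
Here a = 5, b = -3, c = -7
Discriminant = b^2 - 4ac = (-3)^2 - 4(5)(-7) = 9 + 140 = 149
Since discriminant = 149 > 0, there are two real roots.
x = (3 ± sqrt(149)) / 10
Numerically: x ≈ 1.5207 or x ≈ -0.9207

x = (3 + sqrt(149)) / 10 or x = (3 - sqrt(149)) / 10


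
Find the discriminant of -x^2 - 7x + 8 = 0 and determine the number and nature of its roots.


For ax^2 + bx + c = 0, discriminant D = b^2 - 4ac
Here a = -1, b = -7, c = 8
D = (-7)^2 - 4(-1)(8) = 49 + 32 = 81

D = 81 > 0 and is a perfect square (sqrt = 9)
The equation has 2 distinct real rational roots.

Discriminant = 81, 2 distinct real rational roots


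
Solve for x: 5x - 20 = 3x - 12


Starting with: 5x - 20 = 3x - 12
Move all x terms to left: (5 - 3)x = -12 + 20
Simplify: 2x = 8
Divide both sides by 2: x = 4

x = 4


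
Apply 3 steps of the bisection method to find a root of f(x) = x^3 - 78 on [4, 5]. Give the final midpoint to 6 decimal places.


f(x) = x^3 - 78
f(4) = -14 < 0
f(5) = 47 > 0

Step 1: midpoint = (4.000000 + 5.000000)/2 = 4.500000
  f(4.500000) = 13.125000
  f(mid) > 0, so root is in [4.000000, 4.500000]

Step 2: midpoint = (4.000000 + 4.500000)/2 = 4.250000
  f(4.250000) = -1.234375
  f(mid) < 0, so root is in [4.250000, 4.500000]

Step 3: midpoint = (4.250000 + 4.500000)/2 = 4.375000
  f(4.375000) = 5.740234
  f(mid) > 0, so root is in [4.250000, 4.375000]

midpoint = 4.375000


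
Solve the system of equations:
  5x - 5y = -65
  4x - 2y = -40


Using Cramer's rule:
Determinant D = (5)(-2) - (4)(-5) = -10 + 20 = 10
Dx = (-65)(-2) - (-40)(-5) = 130 - 200 = -70
Dy = (5)(-40) - (4)(-65) = -200 + 260 = 60
x = Dx/D = -70/10 = -7
y = Dy/D = 60/10 = 6

x = -7, y = 6


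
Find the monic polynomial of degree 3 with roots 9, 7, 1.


A monic polynomial with roots 9, 7, 1 is:
p(x) = (x - 9)(x - 7)(x - 1)
After multiplying by (x - 9): x - 9
After multiplying by (x - 7): x^2 - 16x + 63
After multiplying by (x - 1): x^3 - 17x^2 + 79x - 63

x^3 - 17x^2 + 79x - 63


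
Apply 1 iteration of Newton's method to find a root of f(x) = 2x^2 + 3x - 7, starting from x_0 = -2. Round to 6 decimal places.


Newton's method: x_(n+1) = x_n - f(x_n)/f'(x_n)
f(x) = 2x^2 + 3x - 7
f'(x) = 4x + 3

Iteration 1:
  f(-2.000000) = -5.000000
  f'(-2.000000) = -5.000000
  x_1 = -2.000000 - (-5.000000)/(-5.000000) = -3.000000

x_1 = -3.000000


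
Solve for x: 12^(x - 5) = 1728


Express both sides with the same base.
1728 = 12^3
Since the bases match, equate exponents: x - 5 = 3
So x = 3 - (-5) = 8

x = 8


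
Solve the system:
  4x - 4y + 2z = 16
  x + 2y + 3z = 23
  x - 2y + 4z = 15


Using Cramer's rule. Expand each determinant along the first row.
D  = 4*[2*4 - 3*(-2)] - (-4)*[1*4 - 3*1] + 2*[1*(-2) - 2*1]
  = 4*(14) - (-4)*(1) + 2*(-4) = 52
Dx = 16*[2*4 - 3*(-2)] - (-4)*[23*4 - 3*15] + 2*[23*(-2) - 2*15]
  = 16*(14) - (-4)*(47) + 2*(-76) = 260
Dy = 4*[23*4 - 3*15] - 16*[1*4 - 3*1] + 2*[1*15 - 23*1]
  = 4*(47) - 16*(1) + 2*(-8) = 156
Dz = 4*[2*15 - 23*(-2)] - (-4)*[1*15 - 23*1] + 16*[1*(-2) - 2*1]
  = 4*(76) - (-4)*(-8) + 16*(-4) = 208
x = Dx/D = 260/52 = 5, y = Dy/D = 156/52 = 3, z = Dz/D = 208/52 = 4
Check eq1: (4)(5) + (-4)(3) + (2)(4) = 16 = 16 ✓
Check eq2: (1)(5) + (2)(3) + (3)(4) = 23 = 23 ✓
Check eq3: (1)(5) + (-2)(3) + (4)(4) = 15 = 15 ✓

x = 5, y = 3, z = 4


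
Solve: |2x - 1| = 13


An absolute value equation |expr| = 13 gives two cases:
Case 1: 2x - 1 = 13
  2x = 14, so x = 7
Case 2: 2x - 1 = -13
  2x = -12, so x = -6

x = -6, x = 7


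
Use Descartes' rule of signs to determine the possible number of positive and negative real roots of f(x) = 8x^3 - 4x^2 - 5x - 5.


Descartes' rule of signs:

For positive roots, count sign changes in f(x) = 8x^3 - 4x^2 - 5x - 5:
Signs of coefficients: +, -, -, -
Number of sign changes: 1
Possible positive real roots: 1

For negative roots, examine f(-x) = -8x^3 - 4x^2 + 5x - 5:
Signs of coefficients: -, -, +, -
Number of sign changes: 2
Possible negative real roots: 2, 0

Positive roots: 1; Negative roots: 2 or 0


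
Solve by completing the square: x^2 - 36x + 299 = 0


Start: x^2 - 36x + 299 = 0
Move constant: x^2 - 36x = -299
Half of -36 is -18, squared is 324
Add 324 to both sides: x^2 - 36x + 324 = 25
(x - 18)^2 = 25
x - 18 = ±5
x = 18 + 5 = 23 or x = 18 - 5 = 13

x = 13, x = 23


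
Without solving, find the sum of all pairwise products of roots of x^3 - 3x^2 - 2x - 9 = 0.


By Vieta's formulas for x^3 + bx^2 + cx + d = 0:
  r1 + r2 + r3 = -b/a = 3
  r1*r2 + r1*r3 + r2*r3 = c/a = -2
  r1*r2*r3 = -d/a = 9


Sum of pairwise products = -2


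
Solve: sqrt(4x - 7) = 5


Square both sides: 4x - 7 = 5^2 = 25
4x = 25 + 7 = 32
x = 8
Check: sqrt(4*8 - 7) = sqrt(25) = 5 ✓

x = 8


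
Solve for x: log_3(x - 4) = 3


Convert to exponential form: x - 4 = 3^3 = 27
x = 27 + 4 = 31
Check: log_3(31 - 4) = log_3(27) = log_3(27) = 3 ✓

x = 31


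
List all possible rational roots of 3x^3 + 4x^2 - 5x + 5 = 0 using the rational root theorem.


Rational root theorem: possible roots are ±p/q where:
  p divides the constant term (5): p ∈ {1, 5}
  q divides the leading coefficient (3): q ∈ {1, 3}

All possible rational roots: -5, -5/3, -1, -1/3, 1/3, 1, 5/3, 5

-5, -5/3, -1, -1/3, 1/3, 1, 5/3, 5


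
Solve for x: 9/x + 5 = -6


Subtract 5 from both sides: 9/x = -11
Multiply both sides by x: 9 = -11 * x
Divide by -11: x = -9/11

x = -9/11


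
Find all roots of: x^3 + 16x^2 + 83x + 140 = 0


Let p(x) = x^3 + 16x^2 + 83x + 140. By the rational root theorem (leading coefficient 1), any rational root is an integer divisor of 140: try ±1, ±2, ... in turn.
Test x = 1: value = 240 ≠ 0.
Test x = -1: value = 72 ≠ 0.
Test x = 2: value = 378 ≠ 0.
Test x = -2: value = 30 ≠ 0.
Test x = 4: value = 792 ≠ 0.
Test x = -4: value = 0 ✓, so (x + 4) is a factor.
Synthetic division by (x + 4): bring down 1; 1(-4) + 16 = 12; 12(-4) + 83 = 35; 35(-4) + 140 = 0 → quotient x^2 + 12x + 35, remainder 0.
Solve the quadratic x^2 + 12x + 35 = 0: discriminant = 12^2 - 4(1)(35) = 144 - 140 = 4.
sqrt(4) = 2, so x = (-12 ± 2)/2: x = -5 or x = -7.
Collecting all roots found:

x = -7, x = -5, x = -4


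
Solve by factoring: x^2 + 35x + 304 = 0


We need two numbers that multiply to 304 and add to 35.
Those numbers are 16 and 19 (since 16 * 19 = 304 and 16 + 19 = 35).
So x^2 + 35x + 304 = (x + 16)(x + 19) = 0
Setting each factor to zero: x = -16 or x = -19

x = -19, x = -16


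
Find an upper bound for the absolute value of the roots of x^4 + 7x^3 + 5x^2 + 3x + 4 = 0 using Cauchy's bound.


Cauchy's bound: all roots r satisfy |r| <= 1 + max(|a_i/a_n|) for i = 0,...,n-1
where a_n is the leading coefficient.

Coefficients: [1, 7, 5, 3, 4]
Leading coefficient a_n = 1
Ratios |a_i/a_n|: 7, 5, 3, 4
Maximum ratio: 7
Cauchy's bound: |r| <= 1 + 7 = 8

Upper bound = 8


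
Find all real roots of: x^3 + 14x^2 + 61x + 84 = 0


Let p(x) = x^3 + 14x^2 + 61x + 84. By the rational root theorem (leading coefficient 1), any rational root is an integer divisor of 84: try ±1, ±2, ... in turn.
Test x = 1: value = 160 ≠ 0.
Test x = -1: value = 36 ≠ 0.
Test x = 2: value = 270 ≠ 0.
Test x = -2: value = 10 ≠ 0.
Test x = 3: value = 420 ≠ 0.
Test x = -3: value = 0 ✓, so (x + 3) is a factor.
Synthetic division by (x + 3): bring down 1; 1(-3) + 14 = 11; 11(-3) + 61 = 28; 28(-3) + 84 = 0 → quotient x^2 + 11x + 28, remainder 0.
Solve the quadratic x^2 + 11x + 28 = 0: discriminant = 11^2 - 4(1)(28) = 121 - 112 = 9.
sqrt(9) = 3, so x = (-11 ± 3)/2: x = -4 or x = -7.

x = -7, x = -4, x = -3


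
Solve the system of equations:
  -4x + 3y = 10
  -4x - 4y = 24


Using Cramer's rule:
Determinant D = (-4)(-4) - (-4)(3) = 16 + 12 = 28
Dx = (10)(-4) - (24)(3) = -40 - 72 = -112
Dy = (-4)(24) - (-4)(10) = -96 + 40 = -56
x = Dx/D = -112/28 = -4
y = Dy/D = -56/28 = -2

x = -4, y = -2


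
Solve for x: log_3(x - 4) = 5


Convert to exponential form: x - 4 = 3^5 = 243
x = 243 + 4 = 247
Check: log_3(247 - 4) = log_3(243) = log_3(243) = 5 ✓

x = 247


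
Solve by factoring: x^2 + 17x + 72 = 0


We need two numbers that multiply to 72 and add to 17.
Those numbers are 9 and 8 (since 9 * 8 = 72 and 9 + 8 = 17).
So x^2 + 17x + 72 = (x + 9)(x + 8) = 0
Setting each factor to zero: x = -9 or x = -8

x = -9, x = -8


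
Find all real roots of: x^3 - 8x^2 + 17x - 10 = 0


Let p(x) = x^3 - 8x^2 + 17x - 10. By the rational root theorem (leading coefficient 1), any rational root is an integer divisor of 10: try ±1, ±2, ... in turn.
Test x = 1: value = 0 ✓, so (x - 1) is a factor.
Synthetic division by (x - 1): bring down 1; 1(1) - 8 = -7; (-7)(1) + 17 = 10; 10(1) - 10 = 0 → quotient x^2 - 7x + 10, remainder 0.
Solve the quadratic x^2 - 7x + 10 = 0: discriminant = (-7)^2 - 4(1)(10) = 49 - 40 = 9.
sqrt(9) = 3, so x = (7 ± 3)/2: x = 5 or x = 2.

x = 1, x = 2, x = 5


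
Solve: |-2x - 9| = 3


An absolute value equation |expr| = 3 gives two cases:
Case 1: -2x - 9 = 3
  -2x = 12, so x = -6
Case 2: -2x - 9 = -3
  -2x = 6, so x = -3

x = -6, x = -3


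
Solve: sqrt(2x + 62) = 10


Square both sides: 2x + 62 = 10^2 = 100
2x = 100 - 62 = 38
x = 19
Check: sqrt(2*19 + 62) = sqrt(100) = 10 ✓

x = 19


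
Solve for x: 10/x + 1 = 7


Subtract 1 from both sides: 10/x = 6
Multiply both sides by x: 10 = 6 * x
Divide by 6: x = 5/3

x = 5/3


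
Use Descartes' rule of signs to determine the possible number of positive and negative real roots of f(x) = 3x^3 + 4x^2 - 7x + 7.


Descartes' rule of signs:

For positive roots, count sign changes in f(x) = 3x^3 + 4x^2 - 7x + 7:
Signs of coefficients: +, +, -, +
Number of sign changes: 2
Possible positive real roots: 2, 0

For negative roots, examine f(-x) = -3x^3 + 4x^2 + 7x + 7:
Signs of coefficients: -, +, +, +
Number of sign changes: 1
Possible negative real roots: 1

Positive roots: 2 or 0; Negative roots: 1


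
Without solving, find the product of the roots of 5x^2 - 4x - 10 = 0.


By Vieta's formulas for ax^2 + bx + c = 0:
  Sum of roots = -b/a
  Product of roots = c/a

Here a = 5, b = -4, c = -10
Sum = -(-4)/5 = 4/5
Product = -10/5 = -2

Product = -2


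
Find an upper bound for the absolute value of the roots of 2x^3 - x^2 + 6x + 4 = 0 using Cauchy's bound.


Cauchy's bound: all roots r satisfy |r| <= 1 + max(|a_i/a_n|) for i = 0,...,n-1
where a_n is the leading coefficient.

Coefficients: [2, -1, 6, 4]
Leading coefficient a_n = 2
Ratios |a_i/a_n|: 1/2, 3, 2
Maximum ratio: 3
Cauchy's bound: |r| <= 1 + 3 = 4

Upper bound = 4


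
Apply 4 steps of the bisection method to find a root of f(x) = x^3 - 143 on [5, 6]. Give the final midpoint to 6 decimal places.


f(x) = x^3 - 143
f(5) = -18 < 0
f(6) = 73 > 0

Step 1: midpoint = (5.000000 + 6.000000)/2 = 5.500000
  f(5.500000) = 23.375000
  f(mid) > 0, so root is in [5.000000, 5.500000]

Step 2: midpoint = (5.000000 + 5.500000)/2 = 5.250000
  f(5.250000) = 1.703125
  f(mid) > 0, so root is in [5.000000, 5.250000]

Step 3: midpoint = (5.000000 + 5.250000)/2 = 5.125000
  f(5.125000) = -8.388672
  f(mid) < 0, so root is in [5.125000, 5.250000]

Step 4: midpoint = (5.125000 + 5.250000)/2 = 5.187500
  f(5.187500) = -3.403564
  f(mid) < 0, so root is in [5.187500, 5.250000]

midpoint = 5.187500


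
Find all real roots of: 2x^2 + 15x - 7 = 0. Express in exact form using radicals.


Using the quadratic formula: x = (-b ± sqrt(b^2 - 4ac)) / (2a)
Here a = 2, b = 15, c = -7
Discriminant = b^2 - 4ac = 15^2 - 4(2)(-7) = 225 + 56 = 281
Since discriminant = 281 > 0, there are two real roots.
x = (-15 ± sqrt(281)) / 4
Numerically: x ≈ 0.4408 or x ≈ -7.9408

x = (-15 + sqrt(281)) / 4 or x = (-15 - sqrt(281)) / 4


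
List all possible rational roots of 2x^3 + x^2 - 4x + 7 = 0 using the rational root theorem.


Rational root theorem: possible roots are ±p/q where:
  p divides the constant term (7): p ∈ {1, 7}
  q divides the leading coefficient (2): q ∈ {1, 2}

All possible rational roots: -7, -7/2, -1, -1/2, 1/2, 1, 7/2, 7

-7, -7/2, -1, -1/2, 1/2, 1, 7/2, 7


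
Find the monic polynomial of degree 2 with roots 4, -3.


A monic polynomial with roots 4, -3 is:
p(x) = (x - 4)(x + 3)
After multiplying by (x - 4): x - 4
After multiplying by (x + 3): x^2 - x - 12

x^2 - x - 12


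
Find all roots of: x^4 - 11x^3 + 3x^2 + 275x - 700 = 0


Let p(x) = x^4 - 11x^3 + 3x^2 + 275x - 700. By the rational root theorem (leading coefficient 1), any rational root is an integer divisor of 700: try ±1, ±2, ... in turn.
Test x = 1: value = -432 ≠ 0.
Test x = -1: value = -960 ≠ 0.
Test x = 2: value = -210 ≠ 0.
Test x = -2: value = -1134 ≠ 0.
Test x = 4: value = 0 ✓, so (x - 4) is a factor.
Synthetic division by (x - 4): bring down 1; 1(4) - 11 = -7; (-7)(4) + 3 = -25; (-25)(4) + 275 = 175; 175(4) - 700 = 0 → quotient x^3 - 7x^2 - 25x + 175, remainder 0.
Continue with the quotient x^3 - 7x^2 - 25x + 175 (candidates must divide 175).
Test x = 5: value = 0 ✓, so (x - 5) is a factor.
Synthetic division by (x - 5): bring down 1; 1(5) - 7 = -2; (-2)(5) - 25 = -35; (-35)(5) + 175 = 0 → quotient x^2 - 2x - 35, remainder 0.
Solve the quadratic x^2 - 2x - 35 = 0: discriminant = (-2)^2 - 4(1)(-35) = 4 + 140 = 144.
sqrt(144) = 12, so x = (2 ± 12)/2: x = 7 or x = -5.
Collecting all roots found:

x = -5, x = 4, x = 5, x = 7


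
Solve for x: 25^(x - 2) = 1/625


Express both sides with the same base.
1/625 = 25^(-2)
Since the bases match, equate exponents: x - 2 = -2
So x = -2 - (-2) = 0

x = 0


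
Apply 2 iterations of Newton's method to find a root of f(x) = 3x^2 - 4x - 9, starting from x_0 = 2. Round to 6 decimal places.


Newton's method: x_(n+1) = x_n - f(x_n)/f'(x_n)
f(x) = 3x^2 - 4x - 9
f'(x) = 6x - 4

Iteration 1:
  f(2.000000) = -5.000000
  f'(2.000000) = 8.000000
  x_1 = 2.000000 - (-5.000000)/(8.000000) = 2.625000

Iteration 2:
  f(2.625000) = 1.171875
  f'(2.625000) = 11.750000
  x_2 = 2.625000 - (1.171875)/(11.750000) = 2.525266

x_2 = 2.525266


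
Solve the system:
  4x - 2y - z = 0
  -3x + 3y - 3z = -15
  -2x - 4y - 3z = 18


Using Cramer's rule. Expand each determinant along the first row.
D  = 4*[3*(-3) - (-3)*(-4)] - (-2)*[(-3)*(-3) - (-3)*(-2)] + (-1)*[(-3)*(-4) - 3*(-2)]
  = 4*(-21) - (-2)*(3) + (-1)*(18) = -96
Dx = 0*[3*(-3) - (-3)*(-4)] - (-2)*[(-15)*(-3) - (-3)*18] + (-1)*[(-15)*(-4) - 3*18]
  = 0*(-21) - (-2)*(99) + (-1)*(6) = 192
Dy = 4*[(-15)*(-3) - (-3)*18] - 0*[(-3)*(-3) - (-3)*(-2)] + (-1)*[(-3)*18 - (-15)*(-2)]
  = 4*(99) - 0*(3) + (-1)*(-84) = 480
Dz = 4*[3*18 - (-15)*(-4)] - (-2)*[(-3)*18 - (-15)*(-2)] + 0*[(-3)*(-4) - 3*(-2)]
  = 4*(-6) - (-2)*(-84) + 0*(18) = -192
x = Dx/D = 192/-96 = -2, y = Dy/D = 480/-96 = -5, z = Dz/D = -192/-96 = 2
Check eq1: (4)(-2) + (-2)(-5) + (-1)(2) = 0 = 0 ✓
Check eq2: (-3)(-2) + (3)(-5) + (-3)(2) = -15 = -15 ✓
Check eq3: (-2)(-2) + (-4)(-5) + (-3)(2) = 18 = 18 ✓

x = -2, y = -5, z = 2


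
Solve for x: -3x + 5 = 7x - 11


Starting with: -3x + 5 = 7x - 11
Move all x terms to left: (-3 - 7)x = -11 - 5
Simplify: -10x = -16
Divide both sides by -10: x = 8/5

x = 8/5


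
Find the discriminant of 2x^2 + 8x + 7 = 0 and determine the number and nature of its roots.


For ax^2 + bx + c = 0, discriminant D = b^2 - 4ac
Here a = 2, b = 8, c = 7
D = (8)^2 - 4(2)(7) = 64 - 56 = 8

D = 8 > 0 but not a perfect square
The equation has 2 distinct real irrational roots.

Discriminant = 8, 2 distinct real irrational roots


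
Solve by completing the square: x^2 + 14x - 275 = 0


Start: x^2 + 14x - 275 = 0
Move constant: x^2 + 14x = 275
Half of 14 is 7, squared is 49
Add 49 to both sides: x^2 + 14x + 49 = 324
(x + 7)^2 = 324
x + 7 = ±18
x = -7 + 18 = 11 or x = -7 - 18 = -25

x = -25, x = 11


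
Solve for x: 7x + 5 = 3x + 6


Starting with: 7x + 5 = 3x + 6
Move all x terms to left: (7 - 3)x = 6 - 5
Simplify: 4x = 1
Divide both sides by 4: x = 1/4

x = 1/4


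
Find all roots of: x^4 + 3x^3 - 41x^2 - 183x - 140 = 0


Let p(x) = x^4 + 3x^3 - 41x^2 - 183x - 140. By the rational root theorem (leading coefficient 1), any rational root is an integer divisor of 140: try ±1, ±2, ... in turn.
Test x = 1: value = -360 ≠ 0.
Test x = -1: value = 0 ✓, so (x + 1) is a factor.
Synthetic division by (x + 1): bring down 1; 1(-1) + 3 = 2; 2(-1) - 41 = -43; (-43)(-1) - 183 = -140; (-140)(-1) - 140 = 0 → quotient x^3 + 2x^2 - 43x - 140, remainder 0.
Continue with the quotient x^3 + 2x^2 - 43x - 140 (candidates must divide 140; re-test x = -1 first in case it repeats).
Test x = -1: value = -96 ≠ 0.
Test x = 2: value = -210 ≠ 0.
Test x = -2: value = -54 ≠ 0.
Test x = 4: value = -216 ≠ 0.
Test x = -4: value = 0 ✓, so (x + 4) is a factor.
Synthetic division by (x + 4): bring down 1; 1(-4) + 2 = -2; (-2)(-4) - 43 = -35; (-35)(-4) - 140 = 0 → quotient x^2 - 2x - 35, remainder 0.
Solve the quadratic x^2 - 2x - 35 = 0: discriminant = (-2)^2 - 4(1)(-35) = 4 + 140 = 144.
sqrt(144) = 12, so x = (2 ± 12)/2: x = 7 or x = -5.
Collecting all roots found:

x = -5, x = -4, x = -1, x = 7
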